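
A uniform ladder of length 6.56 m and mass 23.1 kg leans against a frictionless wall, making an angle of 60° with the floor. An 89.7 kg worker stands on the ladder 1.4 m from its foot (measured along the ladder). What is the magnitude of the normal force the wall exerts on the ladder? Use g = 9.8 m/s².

N_wall ≈ 174 N

About the foot of the ladder:
Ladder weight 23.1×9.8 = 226.4 N acts at 3.28 m along the ladder; its horizontal arm is 3.28·cos60° = 1.64 m → τ = 371.3 N·m clockwise.
Worker: 89.7×9.8 = 879.1 N at 1.4 m → arm 0.7 m → τ = 615.4 N·m clockwise.
Wall normal N acts horizontally at the top; its moment arm is the height L sinθ = 6.56·sin60° = 5.681 m, counterclockwise.
For rotational equilibrium, N × 5.681 = 986.7, so N = 174 N.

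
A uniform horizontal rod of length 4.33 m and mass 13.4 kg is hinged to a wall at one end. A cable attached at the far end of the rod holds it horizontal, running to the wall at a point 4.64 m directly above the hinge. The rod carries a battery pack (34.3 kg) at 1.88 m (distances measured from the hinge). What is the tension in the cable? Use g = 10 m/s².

Sum moments about the hinge (the unknown hinge reaction has zero arm there).
Beam weight: 13.4 × 10 = 134 N down at 2.165 m → arm 2.165 m, τ = 134 × 2.165 = 290.1 N·m clockwise.
Battery pack: 34.3 × 10 = 343 N down at 1.88 m → arm 1.88 m, τ = 343 × 1.88 = 644.8 N·m clockwise.
Total clockwise load moment = 934.9 N·m.
The cable tension T acts at 4.33 m; only its component perpendicular to the rod, T sinθ, produces torque. sinθ = h/√(h²+d²) = 4.64/√(4.64²+4.33²) = 0.7311.
Στ = 0 ⇒ T × 4.33 × 0.7311 = 934.9 ⇒ T = 934.9 / 3.166 = 295 N.

T ≈ 295 N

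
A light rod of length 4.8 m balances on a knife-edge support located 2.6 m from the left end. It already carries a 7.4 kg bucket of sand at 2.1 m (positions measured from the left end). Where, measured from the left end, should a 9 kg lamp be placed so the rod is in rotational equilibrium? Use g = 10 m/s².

Taking torques about the knife-edge support (at 2.6 m from the left end):
Bucket of sand: 7.4 × 10 = 74 N down at 2.1 m → arm 0.5 m, τ = 74 × 0.5 = 37 N·m counterclockwise.
Net moment of existing loads = 37 N·m counterclockwise.
The lamp weighs 9 × 10 = 90 N and must supply an equal clockwise moment, so its lever arm about the knife-edge support is 37 / 90 = 0.411 m.
That puts it at 2.6 + 0.411 = 3.01 m from the left end.

x ≈ 3.01 m from the left end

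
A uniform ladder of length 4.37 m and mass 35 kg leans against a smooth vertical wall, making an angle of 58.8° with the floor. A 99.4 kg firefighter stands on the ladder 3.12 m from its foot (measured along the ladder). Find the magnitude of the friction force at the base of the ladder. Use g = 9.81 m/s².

Choose the foot of the ladder as the axis so the floor normal and friction both act there and drop out.
Ladder weight 35×9.81 = 343.4 N acts at 2.185 m along the ladder; its horizontal arm is 2.185·cos58.8° = 1.132 m → τ = 388.7 N·m clockwise.
Firefighter: 99.4×9.81 = 975.1 N at 3.12 m → arm 1.616 m → τ = 1576 N·m clockwise.
Wall normal N acts horizontally at the top; its moment arm is the height L sinθ = 4.37·sin58.8° = 3.738 m, counterclockwise.
Setting net torque to zero: N × 3.738 = 1965 → N = 526 N.
ΣFx = 0: friction at the foot balances the wall's push, so f = N_wall = 526 N.

f ≈ 526 N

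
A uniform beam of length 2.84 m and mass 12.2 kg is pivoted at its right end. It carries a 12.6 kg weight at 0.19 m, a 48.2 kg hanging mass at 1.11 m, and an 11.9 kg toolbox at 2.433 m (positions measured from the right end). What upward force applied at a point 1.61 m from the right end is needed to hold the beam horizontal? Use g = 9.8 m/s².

Take moments about the right end.
Beam weight: 12.2 × 9.8 = 119.6 N down at 1.42 m → arm 1.42 m, τ = 119.6 × 1.42 = 169.8 N·m counterclockwise.
Weight: 12.6 × 9.8 = 123.5 N down at 0.19 m → arm 0.19 m, τ = 123.5 × 0.19 = 23.46 N·m counterclockwise.
Hanging mass: 48.2 × 9.8 = 472.4 N down at 1.11 m → arm 1.11 m, τ = 472.4 × 1.11 = 524.4 N·m counterclockwise.
Toolbox: 11.9 × 9.8 = 116.6 N down at 2.433 m → arm 2.433 m, τ = 116.6 × 2.433 = 283.7 N·m counterclockwise.
Net moment of the loads = 1001 N·m counterclockwise.
The upward force F acts at a point 1.61 m from the right end, arm 1.61 m, giving F × 1.61 clockwise.
For rotational equilibrium, F × 1.61 = 1001, so F = 1001 / 1.61 = 622 N.

F ≈ 622 N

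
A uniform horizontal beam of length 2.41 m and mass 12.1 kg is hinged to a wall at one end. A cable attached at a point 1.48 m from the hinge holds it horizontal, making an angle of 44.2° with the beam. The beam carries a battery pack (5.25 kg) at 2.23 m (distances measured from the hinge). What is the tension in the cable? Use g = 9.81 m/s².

Sum moments about the hinge (the unknown hinge reaction has zero arm there).
Beam weight: 12.1 × 9.81 = 118.7 N down at 1.205 m → arm 1.205 m, τ = 118.7 × 1.205 = 143 N·m clockwise.
Battery pack: 5.25 × 9.81 = 51.5 N down at 2.23 m → arm 2.23 m, τ = 51.5 × 2.23 = 114.8 N·m clockwise.
Total clockwise load moment = 257.8 N·m.
The cable tension T acts at 1.48 m; only its component perpendicular to the beam, T sinθ, produces torque. sin 44.2° = 0.6972.
For rotational equilibrium, T × 1.48 × 0.6972 = 257.8, so T = 257.8 / 1.032 = 250 N.

T ≈ 250 N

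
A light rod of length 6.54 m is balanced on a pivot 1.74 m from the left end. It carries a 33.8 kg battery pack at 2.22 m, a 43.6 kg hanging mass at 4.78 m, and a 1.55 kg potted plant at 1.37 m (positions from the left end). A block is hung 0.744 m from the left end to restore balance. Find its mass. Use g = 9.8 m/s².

Take moments about the pivot (at 1.74 m from the left end).
Battery pack: 33.8 × 9.8 = 331.2 N down at 2.22 m → arm 0.48 m, τ = 331.2 × 0.48 = 159 N·m clockwise.
Hanging mass: 43.6 × 9.8 = 427.3 N down at 4.78 m → arm 3.04 m, τ = 427.3 × 3.04 = 1299 N·m clockwise.
Potted plant: 1.55 × 9.8 = 15.19 N down at 1.37 m → arm 0.37 m, τ = 15.19 × 0.37 = 5.62 N·m counterclockwise.
Net moment of known loads = 1452 N·m clockwise.
An unknown mass m at 0.744 m has arm 0.996 m; its moment is m·g·0.996 counterclockwise.
Setting net torque to zero: m × 9.8 × 0.996 = 1452 → m = 1452 / (9.8 × 0.996) = 149 kg.

m ≈ 149 kg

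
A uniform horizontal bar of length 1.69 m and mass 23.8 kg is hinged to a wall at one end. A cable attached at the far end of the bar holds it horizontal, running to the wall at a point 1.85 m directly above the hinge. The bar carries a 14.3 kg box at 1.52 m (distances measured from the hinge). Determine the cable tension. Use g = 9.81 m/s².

Sum moments about the hinge (the unknown hinge reaction has zero arm there).
Beam weight: 23.8 × 9.81 = 233.5 N down at 0.845 m → arm 0.845 m, τ = 233.5 × 0.845 = 197.3 N·m clockwise.
Box: 14.3 × 9.81 = 140.3 N down at 1.52 m → arm 1.52 m, τ = 140.3 × 1.52 = 213.3 N·m clockwise.
Total clockwise load moment = 410.6 N·m.
The cable tension T acts at 1.69 m; only its component perpendicular to the bar, T sinθ, produces torque. sinθ = h/√(h²+d²) = 1.85/√(1.85²+1.69²) = 0.7383.
Balancing moments: T × 1.69 × 0.7383 = 410.6, giving T = 410.6 / 1.248 = 329 N.

T ≈ 329 N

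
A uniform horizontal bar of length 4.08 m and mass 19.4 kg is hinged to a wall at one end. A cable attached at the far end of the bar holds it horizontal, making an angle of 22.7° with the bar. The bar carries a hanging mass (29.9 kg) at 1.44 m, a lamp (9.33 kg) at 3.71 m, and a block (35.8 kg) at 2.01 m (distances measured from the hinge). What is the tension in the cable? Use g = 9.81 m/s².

T ≈ 1180 N

Take moments about the hinge.
Beam weight: 19.4 × 9.81 = 190.3 N down at 2.04 m → arm 2.04 m, τ = 190.3 × 2.04 = 388.2 N·m clockwise.
Hanging mass: 29.9 × 9.81 = 293.3 N down at 1.44 m → arm 1.44 m, τ = 293.3 × 1.44 = 422.4 N·m clockwise.
Lamp: 9.33 × 9.81 = 91.53 N down at 3.71 m → arm 3.71 m, τ = 91.53 × 3.71 = 339.6 N·m clockwise.
Block: 35.8 × 9.81 = 351.2 N down at 2.01 m → arm 2.01 m, τ = 351.2 × 2.01 = 705.9 N·m clockwise.
Total clockwise load moment = 1856 N·m.
The cable tension T acts at 4.08 m; only its component perpendicular to the bar, T sinθ, produces torque. sin 22.7° = 0.3859.
Balancing moments: T × 4.08 × 0.3859 = 1856, giving T = 1856 / 1.574 = 1180 N.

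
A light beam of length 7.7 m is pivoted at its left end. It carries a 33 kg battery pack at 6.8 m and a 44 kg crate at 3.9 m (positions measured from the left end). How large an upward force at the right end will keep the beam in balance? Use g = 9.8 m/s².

Choose the left end as the axis so the unknown pivot reaction has zero arm there.
Battery pack: 33 × 9.8 = 323.4 N down at 6.8 m → arm 6.8 m, τ = 323.4 × 6.8 = 2199 N·m clockwise.
Crate: 44 × 9.8 = 431.2 N down at 3.9 m → arm 3.9 m, τ = 431.2 × 3.9 = 1682 N·m clockwise.
Net moment of the loads = 3881 N·m clockwise.
The upward force F acts at the right end, arm 7.7 m, giving F × 7.7 counterclockwise.
Setting net torque to zero: F × 7.7 = 3881 → F = 3881 / 7.7 = 504 N.

F ≈ 504 N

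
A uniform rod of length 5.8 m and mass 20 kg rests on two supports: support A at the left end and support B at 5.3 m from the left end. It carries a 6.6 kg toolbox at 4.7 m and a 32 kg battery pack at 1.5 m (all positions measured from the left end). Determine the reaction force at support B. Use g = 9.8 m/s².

R_B ≈ 253 N

Sum moments about support A (its reaction then has zero moment arm).
Beam weight: 20 × 9.8 = 196 N down at 2.9 m → arm 2.9 m, τ = 196 × 2.9 = 568.4 N·m clockwise.
Toolbox: 6.6 × 9.8 = 64.68 N down at 4.7 m → arm 4.7 m, τ = 64.68 × 4.7 = 304 N·m clockwise.
Battery pack: 32 × 9.8 = 313.6 N down at 1.5 m → arm 1.5 m, τ = 313.6 × 1.5 = 470.4 N·m clockwise.
Net load moment about support A = 1343 N·m clockwise.
Reaction R at support B is upward at 5.3 m, arm 5.3 m → moment R × 5.3 counterclockwise.
Setting net torque to zero: R × 5.3 = 1343 → R = 253 N.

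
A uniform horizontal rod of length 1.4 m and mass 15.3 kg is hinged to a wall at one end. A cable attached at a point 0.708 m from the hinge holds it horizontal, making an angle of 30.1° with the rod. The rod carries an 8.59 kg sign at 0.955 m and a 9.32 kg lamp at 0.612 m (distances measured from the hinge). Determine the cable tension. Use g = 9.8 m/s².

Choose the hinge as the axis so the unknown hinge reaction has zero arm there.
Beam weight: 15.3 × 9.8 = 149.9 N down at 0.7 m → arm 0.7 m, τ = 149.9 × 0.7 = 104.9 N·m clockwise.
Sign: 8.59 × 9.8 = 84.18 N down at 0.955 m → arm 0.955 m, τ = 84.18 × 0.955 = 80.39 N·m clockwise.
Lamp: 9.32 × 9.8 = 91.34 N down at 0.612 m → arm 0.612 m, τ = 91.34 × 0.612 = 55.9 N·m clockwise.
Total clockwise load moment = 241.2 N·m.
The cable tension T acts at 0.708 m; only its component perpendicular to the rod, T sinθ, produces torque. sin 30.1° = 0.5015.
For rotational equilibrium, T × 0.708 × 0.5015 = 241.2, so T = 241.2 / 0.3551 = 679 N.

T ≈ 679 N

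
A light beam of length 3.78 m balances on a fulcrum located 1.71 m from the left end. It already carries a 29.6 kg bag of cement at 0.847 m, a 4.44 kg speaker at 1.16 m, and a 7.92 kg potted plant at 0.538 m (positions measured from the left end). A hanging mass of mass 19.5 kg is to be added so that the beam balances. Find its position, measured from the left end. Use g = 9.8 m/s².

x ≈ 3.62 m from the left end

Choose the fulcrum (at 1.71 m from the left end) as the axis so the support reaction has zero arm there.
Bag of cement: 29.6 × 9.8 = 290.1 N down at 0.847 m → arm 0.863 m, τ = 290.1 × 0.863 = 250.4 N·m counterclockwise.
Speaker: 4.44 × 9.8 = 43.51 N down at 1.16 m → arm 0.55 m, τ = 43.51 × 0.55 = 23.93 N·m counterclockwise.
Potted plant: 7.92 × 9.8 = 77.62 N down at 0.538 m → arm 1.172 m, τ = 77.62 × 1.172 = 90.97 N·m counterclockwise.
Net moment of existing loads = 365.3 N·m counterclockwise.
The hanging mass weighs 19.5 × 9.8 = 191.1 N and must supply an equal clockwise moment, so its lever arm about the fulcrum is 365.3 / 191.1 = 1.91 m.
That puts it at 1.71 + 1.91 = 3.62 m from the left end.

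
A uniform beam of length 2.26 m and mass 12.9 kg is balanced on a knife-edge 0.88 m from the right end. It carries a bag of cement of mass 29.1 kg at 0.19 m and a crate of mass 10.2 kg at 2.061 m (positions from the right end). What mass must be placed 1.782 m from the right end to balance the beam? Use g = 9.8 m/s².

m ≈ 5.33 kg

Take moments about the knife-edge (at 0.88 m from the right end).
Beam weight: 12.9 × 9.8 = 126.4 N down at 1.13 m → arm 0.25 m, τ = 126.4 × 0.25 = 31.6 N·m counterclockwise.
Bag of cement: 29.1 × 9.8 = 285.2 N down at 0.19 m → arm 0.69 m, τ = 285.2 × 0.69 = 196.8 N·m clockwise.
Crate: 10.2 × 9.8 = 99.96 N down at 2.061 m → arm 1.181 m, τ = 99.96 × 1.181 = 118.1 N·m counterclockwise.
Net moment of known loads = 47.1 N·m clockwise.
An unknown mass m at 1.782 m has arm 0.902 m; its moment is m·g·0.902 counterclockwise.
Balancing moments: m × 9.8 × 0.902 = 47.1, giving m = 47.1 / (9.8 × 0.902) = 5.33 kg.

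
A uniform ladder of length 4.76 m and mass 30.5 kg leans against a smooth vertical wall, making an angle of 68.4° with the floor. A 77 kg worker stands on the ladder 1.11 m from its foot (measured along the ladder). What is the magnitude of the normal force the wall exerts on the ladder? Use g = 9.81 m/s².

N_wall ≈ 129 N

Sum moments about the foot of the ladder (the floor normal and friction both act there and drop out).
Ladder weight 30.5×9.81 = 299.2 N acts at 2.38 m along the ladder; its horizontal arm is 2.38·cos68.4° = 0.8761 m → τ = 262.1 N·m clockwise.
Worker: 77×9.81 = 755.4 N at 1.11 m → arm 0.4086 m → τ = 308.7 N·m clockwise.
Wall normal N acts horizontally at the top; its moment arm is the height L sinθ = 4.76·sin68.4° = 4.426 m, counterclockwise.
Balancing moments: N × 4.426 = 570.8, giving N = 129 N.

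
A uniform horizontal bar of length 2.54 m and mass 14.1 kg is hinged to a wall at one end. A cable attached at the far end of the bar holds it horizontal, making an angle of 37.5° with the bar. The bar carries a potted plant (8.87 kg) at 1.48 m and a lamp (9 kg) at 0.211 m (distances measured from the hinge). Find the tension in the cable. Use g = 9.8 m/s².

Choose the hinge as the axis so the unknown hinge reaction has zero arm there.
Beam weight: 14.1 × 9.8 = 138.2 N down at 1.27 m → arm 1.27 m, τ = 138.2 × 1.27 = 175.5 N·m clockwise.
Potted plant: 8.87 × 9.8 = 86.93 N down at 1.48 m → arm 1.48 m, τ = 86.93 × 1.48 = 128.7 N·m clockwise.
Lamp: 9 × 9.8 = 88.2 N down at 0.211 m → arm 0.211 m, τ = 88.2 × 0.211 = 18.61 N·m clockwise.
Total clockwise load moment = 322.8 N·m.
The cable tension T acts at 2.54 m; only its component perpendicular to the bar, T sinθ, produces torque. sin 37.5° = 0.6088.
Balancing moments: T × 2.54 × 0.6088 = 322.8, giving T = 322.8 / 1.546 = 209 N.

T ≈ 209 N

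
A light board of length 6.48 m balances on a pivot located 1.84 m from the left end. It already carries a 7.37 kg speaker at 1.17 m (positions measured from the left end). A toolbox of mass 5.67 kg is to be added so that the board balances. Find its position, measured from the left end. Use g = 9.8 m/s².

x ≈ 2.71 m from the left end

Choose the pivot (at 1.84 m from the left end) as the axis so the support reaction has zero arm there.
Speaker: 7.37 × 9.8 = 72.23 N down at 1.17 m → arm 0.67 m, τ = 72.23 × 0.67 = 48.39 N·m counterclockwise.
Net moment of existing loads = 48.39 N·m counterclockwise.
The toolbox weighs 5.67 × 9.8 = 55.57 N and must supply an equal clockwise moment, so its lever arm about the pivot is 48.39 / 55.57 = 0.871 m.
That puts it at 1.84 + 0.871 = 2.71 m from the left end.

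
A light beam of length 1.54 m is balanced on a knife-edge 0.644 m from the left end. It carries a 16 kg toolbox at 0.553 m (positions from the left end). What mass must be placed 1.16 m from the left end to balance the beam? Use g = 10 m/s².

m ≈ 2.82 kg

Taking torques about the knife-edge (at 0.644 m from the left end):
Toolbox: 16 × 10 = 160 N down at 0.553 m → arm 0.091 m, τ = 160 × 0.091 = 14.56 N·m counterclockwise.
Net moment of known loads = 14.56 N·m counterclockwise.
An unknown mass m at 1.16 m has arm 0.516 m; its moment is m·g·0.516 clockwise.
Στ = 0 ⇒ m × 10 × 0.516 = 14.56 ⇒ m = 14.56 / (10 × 0.516) = 2.82 kg.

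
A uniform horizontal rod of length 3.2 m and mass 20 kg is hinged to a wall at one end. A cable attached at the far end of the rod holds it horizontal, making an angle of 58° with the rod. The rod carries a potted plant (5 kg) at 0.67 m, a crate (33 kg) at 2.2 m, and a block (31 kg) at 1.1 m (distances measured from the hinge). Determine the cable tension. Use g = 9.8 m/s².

T ≈ 513 N

About the hinge:
Beam weight: 20 × 9.8 = 196 N down at 1.6 m → arm 1.6 m, τ = 196 × 1.6 = 313.6 N·m clockwise.
Potted plant: 5 × 9.8 = 49 N down at 0.67 m → arm 0.67 m, τ = 49 × 0.67 = 32.83 N·m clockwise.
Crate: 33 × 9.8 = 323.4 N down at 2.2 m → arm 2.2 m, τ = 323.4 × 2.2 = 711.5 N·m clockwise.
Block: 31 × 9.8 = 303.8 N down at 1.1 m → arm 1.1 m, τ = 303.8 × 1.1 = 334.2 N·m clockwise.
Total clockwise load moment = 1392 N·m.
The cable tension T acts at 3.2 m; only its component perpendicular to the rod, T sinθ, produces torque. sin 58° = 0.848.
Στ = 0 ⇒ T × 3.2 × 0.848 = 1392 ⇒ T = 1392 / 2.714 = 513 N.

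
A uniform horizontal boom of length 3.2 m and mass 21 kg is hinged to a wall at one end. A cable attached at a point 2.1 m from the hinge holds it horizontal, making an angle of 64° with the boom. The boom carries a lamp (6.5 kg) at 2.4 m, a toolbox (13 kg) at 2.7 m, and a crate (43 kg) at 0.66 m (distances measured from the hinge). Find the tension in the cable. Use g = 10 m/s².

T ≈ 597 N

About the hinge:
Beam weight: 21 × 10 = 210 N down at 1.6 m → arm 1.6 m, τ = 210 × 1.6 = 336 N·m clockwise.
Lamp: 6.5 × 10 = 65 N down at 2.4 m → arm 2.4 m, τ = 65 × 2.4 = 156 N·m clockwise.
Toolbox: 13 × 10 = 130 N down at 2.7 m → arm 2.7 m, τ = 130 × 2.7 = 351 N·m clockwise.
Crate: 43 × 10 = 430 N down at 0.66 m → arm 0.66 m, τ = 430 × 0.66 = 283.8 N·m clockwise.
Total clockwise load moment = 1127 N·m.
The cable tension T acts at 2.1 m; only its component perpendicular to the boom, T sinθ, produces torque. sin 64° = 0.8988.
Balancing moments: T × 2.1 × 0.8988 = 1127, giving T = 1127 / 1.887 = 597 N.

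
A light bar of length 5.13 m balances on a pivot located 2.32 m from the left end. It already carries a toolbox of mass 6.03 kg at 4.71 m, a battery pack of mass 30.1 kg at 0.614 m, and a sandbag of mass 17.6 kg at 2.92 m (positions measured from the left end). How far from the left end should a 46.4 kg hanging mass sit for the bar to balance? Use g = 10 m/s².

Taking torques about the pivot (at 2.32 m from the left end):
Toolbox: 6.03 × 10 = 60.3 N down at 4.71 m → arm 2.39 m, τ = 60.3 × 2.39 = 144.1 N·m clockwise.
Battery pack: 30.1 × 10 = 301 N down at 0.614 m → arm 1.706 m, τ = 301 × 1.706 = 513.5 N·m counterclockwise.
Sandbag: 17.6 × 10 = 176 N down at 2.92 m → arm 0.6 m, τ = 176 × 0.6 = 105.6 N·m clockwise.
Net moment of existing loads = 263.8 N·m counterclockwise.
The hanging mass weighs 46.4 × 10 = 464 N and must supply an equal clockwise moment, so its lever arm about the pivot is 263.8 / 464 = 0.569 m.
That puts it at 2.32 + 0.569 = 2.89 m from the left end.

x ≈ 2.89 m from the left end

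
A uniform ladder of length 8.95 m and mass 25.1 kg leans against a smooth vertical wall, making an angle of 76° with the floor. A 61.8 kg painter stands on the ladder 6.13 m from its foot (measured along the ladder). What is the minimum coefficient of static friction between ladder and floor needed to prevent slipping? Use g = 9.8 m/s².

Sum moments about the foot of the ladder (the floor normal and friction both act there and drop out).
Ladder weight 25.1×9.8 = 246 N acts at 4.475 m along the ladder; its horizontal arm is 4.475·cos76° = 1.083 m → τ = 266.4 N·m clockwise.
Painter: 61.8×9.8 = 605.6 N at 6.13 m → arm 1.483 m → τ = 898.1 N·m clockwise.
Wall normal N acts horizontally at the top; its moment arm is the height L sinθ = 8.95·sin76° = 8.684 m, counterclockwise.
For rotational equilibrium, N × 8.684 = 1164, so N = 134 N.
ΣFx = 0 ⇒ f = N_wall = 134 N. ΣFy = 0 ⇒ N_floor = 851.6 N.
μ_min = f / N_floor = 134 / 851.6 = 0.157.

μ_min ≈ 0.157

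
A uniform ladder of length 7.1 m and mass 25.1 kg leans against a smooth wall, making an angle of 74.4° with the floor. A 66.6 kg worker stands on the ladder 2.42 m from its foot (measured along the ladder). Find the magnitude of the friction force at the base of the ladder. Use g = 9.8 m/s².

Take moments about the foot of the ladder.
Ladder weight 25.1×9.8 = 246 N acts at 3.55 m along the ladder; its horizontal arm is 3.55·cos74.4° = 0.9547 m → τ = 234.9 N·m clockwise.
Worker: 66.6×9.8 = 652.7 N at 2.42 m → arm 0.6508 m → τ = 424.8 N·m clockwise.
Wall normal N acts horizontally at the top; its moment arm is the height L sinθ = 7.1·sin74.4° = 6.838 m, counterclockwise.
Balancing moments: N × 6.838 = 659.7, giving N = 96.5 N.
ΣFx = 0: friction at the foot balances the wall's push, so f = N_wall = 96.5 N.

f ≈ 96.5 N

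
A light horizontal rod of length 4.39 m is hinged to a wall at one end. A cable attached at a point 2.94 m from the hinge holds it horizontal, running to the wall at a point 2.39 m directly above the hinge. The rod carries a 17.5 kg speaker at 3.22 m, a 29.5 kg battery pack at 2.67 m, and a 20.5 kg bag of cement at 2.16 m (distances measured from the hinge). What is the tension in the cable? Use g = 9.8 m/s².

T ≈ 948 N

About the hinge:
Speaker: 17.5 × 9.8 = 171.5 N down at 3.22 m → arm 3.22 m, τ = 171.5 × 3.22 = 552.2 N·m clockwise.
Battery pack: 29.5 × 9.8 = 289.1 N down at 2.67 m → arm 2.67 m, τ = 289.1 × 2.67 = 771.9 N·m clockwise.
Bag of cement: 20.5 × 9.8 = 200.9 N down at 2.16 m → arm 2.16 m, τ = 200.9 × 2.16 = 433.9 N·m clockwise.
Total clockwise load moment = 1758 N·m.
The cable tension T acts at 2.94 m; only its component perpendicular to the rod, T sinθ, produces torque. sinθ = h/√(h²+d²) = 2.39/√(2.39²+2.94²) = 0.6308.
For rotational equilibrium, T × 2.94 × 0.6308 = 1758, so T = 1758 / 1.855 = 948 N.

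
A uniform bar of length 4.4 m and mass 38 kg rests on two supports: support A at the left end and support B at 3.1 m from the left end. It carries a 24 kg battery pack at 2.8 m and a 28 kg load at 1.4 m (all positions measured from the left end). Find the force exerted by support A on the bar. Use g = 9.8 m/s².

Taking torques about support B:
Beam weight: 38 × 9.8 = 372.4 N down at 2.2 m → arm 0.9 m, τ = 372.4 × 0.9 = 335.2 N·m counterclockwise.
Battery pack: 24 × 9.8 = 235.2 N down at 2.8 m → arm 0.3 m, τ = 235.2 × 0.3 = 70.56 N·m counterclockwise.
Load: 28 × 9.8 = 274.4 N down at 1.4 m → arm 1.7 m, τ = 274.4 × 1.7 = 466.5 N·m counterclockwise.
Net load moment about support B = 872.3 N·m counterclockwise.
Reaction R at support A is upward at 0 m, arm 3.1 m → moment R × 3.1 clockwise.
Balancing moments: R × 3.1 = 872.3, giving R = 281 N.

R_A ≈ 281 N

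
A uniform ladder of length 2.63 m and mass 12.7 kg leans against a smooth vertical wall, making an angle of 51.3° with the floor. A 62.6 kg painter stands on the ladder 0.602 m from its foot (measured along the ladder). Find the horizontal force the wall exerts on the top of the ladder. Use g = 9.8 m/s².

N_wall ≈ 162 N

Sum moments about the foot of the ladder (the floor normal and friction both act there and drop out).
Ladder weight 12.7×9.8 = 124.5 N acts at 1.315 m along the ladder; its horizontal arm is 1.315·cos51.3° = 0.8222 m → τ = 102.4 N·m clockwise.
Painter: 62.6×9.8 = 613.5 N at 0.602 m → arm 0.3764 m → τ = 230.9 N·m clockwise.
Wall normal N acts horizontally at the top; its moment arm is the height L sinθ = 2.63·sin51.3° = 2.053 m, counterclockwise.
Balancing moments: N × 2.053 = 333.3, giving N = 162 N.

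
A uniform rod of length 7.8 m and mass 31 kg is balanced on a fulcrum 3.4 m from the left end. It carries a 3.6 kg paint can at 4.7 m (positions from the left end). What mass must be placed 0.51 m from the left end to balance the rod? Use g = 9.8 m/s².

m ≈ 6.98 kg

Sum moments about the fulcrum (at 3.4 m from the left end) (the support reaction has zero arm there).
Beam weight: 31 × 9.8 = 303.8 N down at 3.9 m → arm 0.5 m, τ = 303.8 × 0.5 = 151.9 N·m clockwise.
Paint can: 3.6 × 9.8 = 35.28 N down at 4.7 m → arm 1.3 m, τ = 35.28 × 1.3 = 45.86 N·m clockwise.
Net moment of known loads = 197.8 N·m clockwise.
An unknown mass m at 0.51 m has arm 2.89 m; its moment is m·g·2.89 counterclockwise.
Στ = 0 ⇒ m × 9.8 × 2.89 = 197.8 ⇒ m = 197.8 / (9.8 × 2.89) = 6.98 kg.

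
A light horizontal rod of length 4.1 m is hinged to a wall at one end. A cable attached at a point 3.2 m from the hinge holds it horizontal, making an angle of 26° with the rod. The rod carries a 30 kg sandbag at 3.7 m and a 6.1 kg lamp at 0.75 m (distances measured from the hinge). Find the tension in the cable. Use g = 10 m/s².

Choose the hinge as the axis so the unknown hinge reaction has zero arm there.
Sandbag: 30 × 10 = 300 N down at 3.7 m → arm 3.7 m, τ = 300 × 3.7 = 1110 N·m clockwise.
Lamp: 6.1 × 10 = 61 N down at 0.75 m → arm 0.75 m, τ = 61 × 0.75 = 45.75 N·m clockwise.
Total clockwise load moment = 1156 N·m.
The cable tension T acts at 3.2 m; only its component perpendicular to the rod, T sinθ, produces torque. sin 26° = 0.4384.
For rotational equilibrium, T × 3.2 × 0.4384 = 1156, so T = 1156 / 1.403 = 824 N.

T ≈ 824 N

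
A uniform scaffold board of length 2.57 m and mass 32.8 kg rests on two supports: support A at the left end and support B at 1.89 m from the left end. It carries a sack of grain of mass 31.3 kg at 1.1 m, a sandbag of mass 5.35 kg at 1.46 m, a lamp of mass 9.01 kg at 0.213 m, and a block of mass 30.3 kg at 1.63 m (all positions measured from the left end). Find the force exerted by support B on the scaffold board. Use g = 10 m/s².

Taking torques about support A:
Beam weight: 32.8 × 10 = 328 N down at 1.285 m → arm 1.285 m, τ = 328 × 1.285 = 421.5 N·m clockwise.
Sack of grain: 31.3 × 10 = 313 N down at 1.1 m → arm 1.1 m, τ = 313 × 1.1 = 344.3 N·m clockwise.
Sandbag: 5.35 × 10 = 53.5 N down at 1.46 m → arm 1.46 m, τ = 53.5 × 1.46 = 78.11 N·m clockwise.
Lamp: 9.01 × 10 = 90.1 N down at 0.213 m → arm 0.213 m, τ = 90.1 × 0.213 = 19.19 N·m clockwise.
Block: 30.3 × 10 = 303 N down at 1.63 m → arm 1.63 m, τ = 303 × 1.63 = 493.9 N·m clockwise.
Net load moment about support A = 1357 N·m clockwise.
Reaction R at support B is upward at 1.89 m, arm 1.89 m → moment R × 1.89 counterclockwise.
Στ = 0 ⇒ R × 1.89 = 1357 ⇒ R = 718 N.

R_B ≈ 718 N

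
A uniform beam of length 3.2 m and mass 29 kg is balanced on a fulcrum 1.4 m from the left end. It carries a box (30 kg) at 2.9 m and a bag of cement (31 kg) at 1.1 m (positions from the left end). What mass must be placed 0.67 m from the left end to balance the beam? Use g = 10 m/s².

Take moments about the fulcrum (at 1.4 m from the left end).
Beam weight: 29 × 10 = 290 N down at 1.6 m → arm 0.2 m, τ = 290 × 0.2 = 58 N·m clockwise.
Box: 30 × 10 = 300 N down at 2.9 m → arm 1.5 m, τ = 300 × 1.5 = 450 N·m clockwise.
Bag of cement: 31 × 10 = 310 N down at 1.1 m → arm 0.3 m, τ = 310 × 0.3 = 93 N·m counterclockwise.
Net moment of known loads = 415 N·m clockwise.
An unknown mass m at 0.67 m has arm 0.73 m; its moment is m·g·0.73 counterclockwise.
Setting net torque to zero: m × 10 × 0.73 = 415 → m = 415 / (10 × 0.73) = 56.8 kg.

m ≈ 56.8 kg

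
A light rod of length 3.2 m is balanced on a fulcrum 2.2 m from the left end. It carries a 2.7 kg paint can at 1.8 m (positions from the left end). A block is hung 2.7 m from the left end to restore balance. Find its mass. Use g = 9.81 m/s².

m ≈ 2.16 kg

Sum moments about the fulcrum (at 2.2 m from the left end) (the support reaction has zero arm there).
Paint can: 2.7 × 9.81 = 26.49 N down at 1.8 m → arm 0.4 m, τ = 26.49 × 0.4 = 10.6 N·m counterclockwise.
Net moment of known loads = 10.6 N·m counterclockwise.
An unknown mass m at 2.7 m has arm 0.5 m; its moment is m·g·0.5 clockwise.
Στ = 0 ⇒ m × 9.81 × 0.5 = 10.6 ⇒ m = 10.6 / (9.81 × 0.5) = 2.16 kg.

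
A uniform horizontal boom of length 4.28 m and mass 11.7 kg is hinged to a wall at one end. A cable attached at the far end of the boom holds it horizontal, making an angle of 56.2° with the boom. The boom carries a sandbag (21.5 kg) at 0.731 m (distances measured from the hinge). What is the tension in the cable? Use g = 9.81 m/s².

T ≈ 112 N

Take moments about the hinge.
Beam weight: 11.7 × 9.81 = 114.8 N down at 2.14 m → arm 2.14 m, τ = 114.8 × 2.14 = 245.7 N·m clockwise.
Sandbag: 21.5 × 9.81 = 210.9 N down at 0.731 m → arm 0.731 m, τ = 210.9 × 0.731 = 154.2 N·m clockwise.
Total clockwise load moment = 399.9 N·m.
The cable tension T acts at 4.28 m; only its component perpendicular to the boom, T sinθ, produces torque. sin 56.2° = 0.831.
Setting net torque to zero: T × 4.28 × 0.831 = 399.9 → T = 399.9 / 3.557 = 112 N.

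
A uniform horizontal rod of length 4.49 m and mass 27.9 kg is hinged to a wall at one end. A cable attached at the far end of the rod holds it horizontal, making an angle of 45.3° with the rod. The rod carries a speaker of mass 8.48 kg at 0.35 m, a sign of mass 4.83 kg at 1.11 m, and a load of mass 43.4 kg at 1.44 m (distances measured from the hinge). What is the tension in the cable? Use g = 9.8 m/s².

About the hinge:
Beam weight: 27.9 × 9.8 = 273.4 N down at 2.245 m → arm 2.245 m, τ = 273.4 × 2.245 = 613.8 N·m clockwise.
Speaker: 8.48 × 9.8 = 83.1 N down at 0.35 m → arm 0.35 m, τ = 83.1 × 0.35 = 29.08 N·m clockwise.
Sign: 4.83 × 9.8 = 47.33 N down at 1.11 m → arm 1.11 m, τ = 47.33 × 1.11 = 52.54 N·m clockwise.
Load: 43.4 × 9.8 = 425.3 N down at 1.44 m → arm 1.44 m, τ = 425.3 × 1.44 = 612.4 N·m clockwise.
Total clockwise load moment = 1308 N·m.
The cable tension T acts at 4.49 m; only its component perpendicular to the rod, T sinθ, produces torque. sin 45.3° = 0.7108.
Setting net torque to zero: T × 4.49 × 0.7108 = 1308 → T = 1308 / 3.191 = 410 N.

T ≈ 410 N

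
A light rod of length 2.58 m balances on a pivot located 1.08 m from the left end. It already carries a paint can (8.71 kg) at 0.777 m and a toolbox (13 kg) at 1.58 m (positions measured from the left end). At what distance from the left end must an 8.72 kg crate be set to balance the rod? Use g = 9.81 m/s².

x ≈ 0.637 m from the left end

Choose the pivot (at 1.08 m from the left end) as the axis so the support reaction has zero arm there.
Paint can: 8.71 × 9.81 = 85.45 N down at 0.777 m → arm 0.303 m, τ = 85.45 × 0.303 = 25.89 N·m counterclockwise.
Toolbox: 13 × 9.81 = 127.5 N down at 1.58 m → arm 0.5 m, τ = 127.5 × 0.5 = 63.75 N·m clockwise.
Net moment of existing loads = 37.86 N·m clockwise.
The crate weighs 8.72 × 9.81 = 85.54 N and must supply an equal counterclockwise moment, so its lever arm about the pivot is 37.86 / 85.54 = 0.443 m.
That puts it at 1.08 − 0.443 = 0.637 m from the left end.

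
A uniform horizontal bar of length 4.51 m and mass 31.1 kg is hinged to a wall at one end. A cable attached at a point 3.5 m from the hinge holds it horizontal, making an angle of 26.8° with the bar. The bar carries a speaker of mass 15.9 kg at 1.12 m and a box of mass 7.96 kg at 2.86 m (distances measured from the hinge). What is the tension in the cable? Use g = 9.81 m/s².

T ≈ 688 N

Take moments about the hinge.
Beam weight: 31.1 × 9.81 = 305.1 N down at 2.255 m → arm 2.255 m, τ = 305.1 × 2.255 = 688 N·m clockwise.
Speaker: 15.9 × 9.81 = 156 N down at 1.12 m → arm 1.12 m, τ = 156 × 1.12 = 174.7 N·m clockwise.
Box: 7.96 × 9.81 = 78.09 N down at 2.86 m → arm 2.86 m, τ = 78.09 × 2.86 = 223.3 N·m clockwise.
Total clockwise load moment = 1086 N·m.
The cable tension T acts at 3.5 m; only its component perpendicular to the bar, T sinθ, produces torque. sin 26.8° = 0.4509.
Balancing moments: T × 3.5 × 0.4509 = 1086, giving T = 1086 / 1.578 = 688 N.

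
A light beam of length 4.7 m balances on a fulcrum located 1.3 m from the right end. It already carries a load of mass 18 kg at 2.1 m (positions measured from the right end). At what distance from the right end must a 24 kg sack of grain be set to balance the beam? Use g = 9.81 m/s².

x ≈ 0.7 m from the right end

Take moments about the fulcrum (at 1.3 m from the right end).
Load: 18 × 9.81 = 176.6 N down at 2.1 m → arm 0.8 m, τ = 176.6 × 0.8 = 141.3 N·m counterclockwise.
Net moment of existing loads = 141.3 N·m counterclockwise.
The sack of grain weighs 24 × 9.81 = 235.4 N and must supply an equal clockwise moment, so its lever arm about the fulcrum is 141.3 / 235.4 = 0.6 m.
That puts it at 1.3 − 0.6 = 0.7 m from the right end.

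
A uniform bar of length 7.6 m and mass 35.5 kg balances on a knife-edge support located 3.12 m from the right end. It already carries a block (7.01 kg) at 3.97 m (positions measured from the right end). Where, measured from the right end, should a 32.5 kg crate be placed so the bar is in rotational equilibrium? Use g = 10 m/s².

x ≈ 2.19 m from the right end

Take moments about the knife-edge support (at 3.12 m from the right end).
Beam weight: 35.5 × 10 = 355 N down at 3.8 m → arm 0.68 m, τ = 355 × 0.68 = 241.4 N·m counterclockwise.
Block: 7.01 × 10 = 70.1 N down at 3.97 m → arm 0.85 m, τ = 70.1 × 0.85 = 59.58 N·m counterclockwise.
Net moment of existing loads = 301 N·m counterclockwise.
The crate weighs 32.5 × 10 = 325 N and must supply an equal clockwise moment, so its lever arm about the knife-edge support is 301 / 325 = 0.926 m.
That puts it at 3.12 − 0.926 = 2.19 m from the right end.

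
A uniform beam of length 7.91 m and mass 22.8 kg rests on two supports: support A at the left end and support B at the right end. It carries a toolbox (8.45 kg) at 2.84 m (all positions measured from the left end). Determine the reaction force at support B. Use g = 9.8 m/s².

Sum moments about support A (its reaction then has zero moment arm).
Beam weight: 22.8 × 9.8 = 223.4 N down at 3.955 m → arm 3.955 m, τ = 223.4 × 3.955 = 883.5 N·m clockwise.
Toolbox: 8.45 × 9.8 = 82.81 N down at 2.84 m → arm 2.84 m, τ = 82.81 × 2.84 = 235.2 N·m clockwise.
Net load moment about support A = 1119 N·m clockwise.
Reaction R at support B is upward at 7.91 m, arm 7.91 m → moment R × 7.91 counterclockwise.
Balancing moments: R × 7.91 = 1119, giving R = 141 N.

R_B ≈ 141 N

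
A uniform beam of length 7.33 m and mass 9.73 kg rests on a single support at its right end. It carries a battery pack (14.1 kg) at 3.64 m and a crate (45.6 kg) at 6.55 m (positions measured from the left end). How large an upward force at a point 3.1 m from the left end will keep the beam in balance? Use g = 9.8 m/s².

F ≈ 286 N

Taking torques about the right end:
Beam weight: 9.73 × 9.8 = 95.35 N down at 3.665 m → arm 3.665 m, τ = 95.35 × 3.665 = 349.5 N·m counterclockwise.
Battery pack: 14.1 × 9.8 = 138.2 N down at 3.64 m → arm 3.69 m, τ = 138.2 × 3.69 = 510 N·m counterclockwise.
Crate: 45.6 × 9.8 = 446.9 N down at 6.55 m → arm 0.78 m, τ = 446.9 × 0.78 = 348.6 N·m counterclockwise.
Net moment of the loads = 1208 N·m counterclockwise.
The upward force F acts at a point 3.1 m from the left end, arm 4.23 m, giving F × 4.23 clockwise.
Setting net torque to zero: F × 4.23 = 1208 → F = 1208 / 4.23 = 286 N.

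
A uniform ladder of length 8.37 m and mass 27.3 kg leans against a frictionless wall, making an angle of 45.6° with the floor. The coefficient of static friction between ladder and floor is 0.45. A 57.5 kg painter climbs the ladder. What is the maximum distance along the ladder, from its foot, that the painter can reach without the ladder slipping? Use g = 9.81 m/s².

Taking torques about the foot of the ladder:
Ladder weight 27.3×9.81 = 267.8 N acts at 4.185 m along the ladder; its horizontal arm is 4.185·cos45.6° = 2.928 m → τ = 784.1 N·m clockwise.
Painter weight 57.5×9.81 = 564.1 N at distance d → arm d·cos45.6° → τ = 564.1·d·0.6997 clockwise.
Wall normal N at the top has arm L sinθ = 5.98 m counterclockwise, so Στ = 0 gives N·5.98 = 784.1 + 394.7·d.
ΣFy = 0 ⇒ N_floor = 831.9 N, so the maximum friction is μ_s·N_floor = 0.45×831.9 = 374.4 N. ΣFx = 0 ⇒ N_wall = f, so at the slipping point N = 374.4 N.
Substituting: 374.4×5.98 = 784.1 + 394.7·d ⇒ d = (2239 − 784.1) / 394.7 = 3.69 m.

d ≈ 3.69 m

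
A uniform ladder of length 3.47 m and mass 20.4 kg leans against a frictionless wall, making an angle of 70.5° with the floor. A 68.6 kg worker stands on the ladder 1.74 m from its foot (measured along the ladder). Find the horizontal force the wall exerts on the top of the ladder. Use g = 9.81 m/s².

Choose the foot of the ladder as the axis so the floor normal and friction both act there and drop out.
Ladder weight 20.4×9.81 = 200.1 N acts at 1.735 m along the ladder; its horizontal arm is 1.735·cos70.5° = 0.5792 m → τ = 115.9 N·m clockwise.
Worker: 68.6×9.81 = 673 N at 1.74 m → arm 0.5808 m → τ = 390.9 N·m clockwise.
Wall normal N acts horizontally at the top; its moment arm is the height L sinθ = 3.47·sin70.5° = 3.271 m, counterclockwise.
For rotational equilibrium, N × 3.271 = 506.8, so N = 155 N.

N_wall ≈ 155 N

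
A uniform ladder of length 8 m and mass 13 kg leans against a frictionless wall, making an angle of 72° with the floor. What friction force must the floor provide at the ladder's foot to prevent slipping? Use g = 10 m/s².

Sum moments about the foot of the ladder (the floor normal and friction both act there and drop out).
Ladder weight 13×10 = 130 N acts at 4 m along the ladder; its horizontal arm is 4·cos72° = 1.236 m → τ = 160.7 N·m clockwise.
Wall normal N acts horizontally at the top; its moment arm is the height L sinθ = 8·sin72° = 7.608 m, counterclockwise.
Balancing moments: N × 7.608 = 160.7, giving N = 21.1 N.
ΣFx = 0: friction at the foot balances the wall's push, so f = N_wall = 21.1 N.

f ≈ 21.1 N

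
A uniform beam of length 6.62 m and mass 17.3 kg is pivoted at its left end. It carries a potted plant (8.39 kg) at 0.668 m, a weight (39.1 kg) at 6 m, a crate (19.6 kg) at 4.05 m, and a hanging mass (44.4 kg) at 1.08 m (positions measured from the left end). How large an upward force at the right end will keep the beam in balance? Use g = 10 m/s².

Taking torques about the left end:
Beam weight: 17.3 × 10 = 173 N down at 3.31 m → arm 3.31 m, τ = 173 × 3.31 = 572.6 N·m clockwise.
Potted plant: 8.39 × 10 = 83.9 N down at 0.668 m → arm 0.668 m, τ = 83.9 × 0.668 = 56.05 N·m clockwise.
Weight: 39.1 × 10 = 391 N down at 6 m → arm 6 m, τ = 391 × 6 = 2346 N·m clockwise.
Crate: 19.6 × 10 = 196 N down at 4.05 m → arm 4.05 m, τ = 196 × 4.05 = 793.8 N·m clockwise.
Hanging mass: 44.4 × 10 = 444 N down at 1.08 m → arm 1.08 m, τ = 444 × 1.08 = 479.5 N·m clockwise.
Net moment of the loads = 4248 N·m clockwise.
The upward force F acts at the right end, arm 6.62 m, giving F × 6.62 counterclockwise.
Setting net torque to zero: F × 6.62 = 4248 → F = 4248 / 6.62 = 642 N.

F ≈ 642 N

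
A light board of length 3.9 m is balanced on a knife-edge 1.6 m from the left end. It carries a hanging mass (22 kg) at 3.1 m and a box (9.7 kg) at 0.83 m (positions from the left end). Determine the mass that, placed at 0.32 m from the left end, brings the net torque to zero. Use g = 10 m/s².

Take moments about the knife-edge (at 1.6 m from the left end).
Hanging mass: 22 × 10 = 220 N down at 3.1 m → arm 1.5 m, τ = 220 × 1.5 = 330 N·m clockwise.
Box: 9.7 × 10 = 97 N down at 0.83 m → arm 0.77 m, τ = 97 × 0.77 = 74.69 N·m counterclockwise.
Net moment of known loads = 255.3 N·m clockwise.
An unknown mass m at 0.32 m has arm 1.28 m; its moment is m·g·1.28 counterclockwise.
Balancing moments: m × 10 × 1.28 = 255.3, giving m = 255.3 / (10 × 1.28) = 19.9 kg.

m ≈ 19.9 kg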